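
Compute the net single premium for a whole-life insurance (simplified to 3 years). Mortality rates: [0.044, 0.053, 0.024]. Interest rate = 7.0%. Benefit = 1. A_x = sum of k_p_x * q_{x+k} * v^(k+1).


v = 0.934579
Year 0: k_p_x=1.0, q=0.044, term=0.041121
Year 1: k_p_x=0.956, q=0.053, term=0.044255
Year 2: k_p_x=0.905332, q=0.024, term=0.017736
A_x = 0.1031


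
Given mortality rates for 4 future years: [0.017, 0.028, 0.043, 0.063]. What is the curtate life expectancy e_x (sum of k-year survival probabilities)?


e_x = sum_{k=1}^{n} k_p_x
k_p_x values:
  1_p_x = 0.983
  2_p_x = 0.955476
  3_p_x = 0.914391
  4_p_x = 0.856784
e_x = 3.7097


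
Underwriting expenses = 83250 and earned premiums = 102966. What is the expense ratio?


Expense ratio = expenses / premiums
= 83250 / 102966
= 0.8085


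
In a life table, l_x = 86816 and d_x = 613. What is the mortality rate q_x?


q_x = d_x / l_x
= 613 / 86816
= 0.0071


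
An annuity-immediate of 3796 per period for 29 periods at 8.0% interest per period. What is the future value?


FV = PMT * ((1+i)^n - 1) / i
= 3796 * ((1.08)^29 - 1) / 0.08
= 3796 * (9.317275 - 1) / 0.08
= 394654.6939


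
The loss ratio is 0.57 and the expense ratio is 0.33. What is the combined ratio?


Combined ratio = loss ratio + expense ratio
= 0.57 + 0.33
= 0.9


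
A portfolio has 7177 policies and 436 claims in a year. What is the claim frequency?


frequency = claims / policies
= 436 / 7177
= 0.0607


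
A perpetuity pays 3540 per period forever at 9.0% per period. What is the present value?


PV = PMT / i
= 3540 / 0.09
= 39333.3333


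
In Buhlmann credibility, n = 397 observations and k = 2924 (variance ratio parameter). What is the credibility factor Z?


Z = n / (n + k)
= 397 / (397 + 2924)
= 397 / 3321
= 0.1195


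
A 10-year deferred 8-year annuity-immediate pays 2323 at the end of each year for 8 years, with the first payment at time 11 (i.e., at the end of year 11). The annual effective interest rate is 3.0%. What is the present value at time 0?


PV at time 10 of the 8-year annuity-immediate:
a_n = 2323 * (1-(1+0.03)^(-8))/0.03 = 16306.745
Discount back 10 years to time 0:
PV = 16306.745 * (1+0.03)^(-10)
= 16306.745 * 0.744094
= 12133.7497


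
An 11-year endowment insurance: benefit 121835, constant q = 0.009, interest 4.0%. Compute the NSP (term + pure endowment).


Term component = 9217.6731
Pure endowment = 11_p_x * v^11 * benefit = 0.905337 * 0.649581 * 121835 = 71649.8911
NSP = 80867.5642


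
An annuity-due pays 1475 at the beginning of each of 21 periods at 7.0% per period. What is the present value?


PV_due = PMT * (1-(1+i)^(-n))/i * (1+i)
PV_immediate = 15982.4028
PV_due = 15982.4028 * 1.07
= 17101.171


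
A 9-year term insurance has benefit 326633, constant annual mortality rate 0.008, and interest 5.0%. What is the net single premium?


NSP = benefit * sum_{k=0}^{n-1} k_p_x * q * v^(k+1)
With constant q=0.008, v=0.952381
Sum = 0.05522
NSP = 326633 * 0.05522
= 18036.6806


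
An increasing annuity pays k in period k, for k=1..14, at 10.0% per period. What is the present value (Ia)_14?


(Ia)_n = sum_{k=1}^{n} k * v^k, v = 1/(1+i)
v = 0.909091
Sum computed term by term:
(Ia)_14 = 44.1672


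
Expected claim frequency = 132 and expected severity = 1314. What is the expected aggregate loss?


E[S] = E[N] * E[X]
= 132 * 1314
= 173448


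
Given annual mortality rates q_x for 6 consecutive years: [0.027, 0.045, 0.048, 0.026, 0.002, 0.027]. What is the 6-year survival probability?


p_k = 1 - q_k for each year
Survival = product of (1 - q_k)
= 0.973 * 0.955 * 0.952 * 0.974 * 0.998 * 0.973
= 0.8367


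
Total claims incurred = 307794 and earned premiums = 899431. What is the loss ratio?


Loss ratio = claims / premiums
= 307794 / 899431
= 0.3422


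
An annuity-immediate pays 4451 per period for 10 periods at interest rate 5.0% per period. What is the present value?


PV = PMT * (1 - (1+i)^(-n)) / i
= 4451 * (1 - (1+0.05)^(-10)) / 0.05
= 4451 * (1 - 0.613913) / 0.05
= 4451 * 7.721735
= 34369.4422


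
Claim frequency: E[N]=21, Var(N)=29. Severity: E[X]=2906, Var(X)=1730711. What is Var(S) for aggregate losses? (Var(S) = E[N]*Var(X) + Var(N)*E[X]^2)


Var(S) = E[N]*Var(X) + Var(N)*E[X]^2
= 21*1730711 + 29*2906^2
= 36344931 + 244900244
= 2.8125e+08


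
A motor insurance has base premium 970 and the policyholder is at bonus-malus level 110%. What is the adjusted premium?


adjusted = base * BM_level / 100
= 970 * 110 / 100
= 970 * 1.1
= 1067.0


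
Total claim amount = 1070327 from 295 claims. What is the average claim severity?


severity = total / number
= 1070327 / 295
= 3628.2271


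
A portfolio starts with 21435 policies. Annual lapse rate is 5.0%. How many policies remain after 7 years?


remaining = initial * (1 - lapse)^years
= 21435 * (1 - 0.05)^7
= 21435 * 0.698337
= 14968.8599


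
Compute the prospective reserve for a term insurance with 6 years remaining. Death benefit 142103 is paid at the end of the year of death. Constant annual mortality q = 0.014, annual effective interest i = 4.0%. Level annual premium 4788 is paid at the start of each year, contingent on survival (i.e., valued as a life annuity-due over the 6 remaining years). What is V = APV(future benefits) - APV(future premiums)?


v = 1/(1+i) = 0.961538
APV(future benefits) per unit = sum_{k=0}^{5} k_p_x * q * v^(k+1) = 0.070983
APV(future benefits) = 142103 * 0.070983 = 10086.8869
Life annuity-due factor ä_{x:6} = sum_{k=0}^{5} k_p_x * v^k = 5.273017
APV(future premiums) = 4788 * 5.273017 = 25247.2074
V = 10086.8869 - 25247.2074
= -15160.3206


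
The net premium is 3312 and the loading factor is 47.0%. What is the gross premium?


Gross = net * (1 + loading)
= 3312 * (1 + 0.47)
= 3312 * 1.47
= 4868.64


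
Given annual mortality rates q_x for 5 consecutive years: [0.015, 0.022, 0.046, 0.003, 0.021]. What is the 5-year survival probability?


p_k = 1 - q_k for each year
Survival = product of (1 - q_k)
= 0.985 * 0.978 * 0.954 * 0.997 * 0.979
= 0.897


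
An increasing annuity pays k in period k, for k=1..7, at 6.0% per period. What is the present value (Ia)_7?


(Ia)_n = sum_{k=1}^{n} k * v^k, v = 1/(1+i)
v = 0.943396
Sum computed term by term:
(Ia)_7 = 21.0321


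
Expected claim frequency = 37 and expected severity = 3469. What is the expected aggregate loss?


E[S] = E[N] * E[X]
= 37 * 3469
= 128353


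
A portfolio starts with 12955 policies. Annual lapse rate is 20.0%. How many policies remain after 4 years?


remaining = initial * (1 - lapse)^years
= 12955 * (1 - 0.2)^4
= 12955 * 0.4096
= 5306.368


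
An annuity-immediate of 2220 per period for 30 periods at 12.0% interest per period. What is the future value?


FV = PMT * ((1+i)^n - 1) / i
= 2220 * ((1.12)^30 - 1) / 0.12
= 2220 * (29.959922 - 1) / 0.12
= 535758.5592


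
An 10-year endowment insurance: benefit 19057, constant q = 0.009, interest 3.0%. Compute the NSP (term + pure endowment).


Term component = 1408.2818
Pure endowment = 10_p_x * v^10 * benefit = 0.913559 * 0.744094 * 19057 = 12954.4456
NSP = 14362.7274


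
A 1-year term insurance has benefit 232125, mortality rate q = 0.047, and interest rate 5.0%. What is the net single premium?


NSP = benefit * q * v
v = 1/(1+i) = 0.952381
NSP = 232125 * 0.047 * 0.952381
= 10390.3571


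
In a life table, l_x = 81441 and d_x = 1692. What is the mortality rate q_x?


q_x = d_x / l_x
= 1692 / 81441
= 0.0208


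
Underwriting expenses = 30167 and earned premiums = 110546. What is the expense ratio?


Expense ratio = expenses / premiums
= 30167 / 110546
= 0.2729


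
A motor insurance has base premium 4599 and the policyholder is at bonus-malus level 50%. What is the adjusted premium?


adjusted = base * BM_level / 100
= 4599 * 50 / 100
= 4599 * 0.5
= 2299.5


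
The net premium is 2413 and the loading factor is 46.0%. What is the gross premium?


Gross = net * (1 + loading)
= 2413 * (1 + 0.46)
= 2413 * 1.46
= 3522.98


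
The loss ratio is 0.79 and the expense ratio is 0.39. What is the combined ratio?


Combined ratio = loss ratio + expense ratio
= 0.79 + 0.39
= 1.18


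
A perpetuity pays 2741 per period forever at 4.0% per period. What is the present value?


PV = PMT / i
= 2741 / 0.04
= 68525.0


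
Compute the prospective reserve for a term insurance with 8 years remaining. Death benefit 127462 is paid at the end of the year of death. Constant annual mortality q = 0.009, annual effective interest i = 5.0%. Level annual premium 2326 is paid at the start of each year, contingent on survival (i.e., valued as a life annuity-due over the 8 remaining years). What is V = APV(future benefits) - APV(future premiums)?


v = 1/(1+i) = 0.952381
APV(future benefits) per unit = sum_{k=0}^{7} k_p_x * q * v^(k+1) = 0.056499
APV(future benefits) = 127462 * 0.056499 = 7201.5337
Life annuity-due factor ä_{x:8} = sum_{k=0}^{7} k_p_x * v^k = 6.591603
APV(future premiums) = 2326 * 6.591603 = 15332.0691
V = 7201.5337 - 15332.0691
= -8130.5354


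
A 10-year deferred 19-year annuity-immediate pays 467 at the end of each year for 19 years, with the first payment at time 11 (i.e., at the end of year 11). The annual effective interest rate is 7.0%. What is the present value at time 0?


PV at time 10 of the 19-year annuity-immediate:
a_n = 467 * (1-(1+0.07)^(-19))/0.07 = 4826.723
Discount back 10 years to time 0:
PV = 4826.723 * (1+0.07)^(-10)
= 4826.723 * 0.508349
= 2453.6612


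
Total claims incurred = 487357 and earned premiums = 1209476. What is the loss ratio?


Loss ratio = claims / premiums
= 487357 / 1209476
= 0.4029


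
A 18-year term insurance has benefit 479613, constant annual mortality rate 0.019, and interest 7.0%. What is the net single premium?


NSP = benefit * sum_{k=0}^{n-1} k_p_x * q * v^(k+1)
With constant q=0.019, v=0.934579
Sum = 0.168764
NSP = 479613 * 0.168764
= 80941.1996


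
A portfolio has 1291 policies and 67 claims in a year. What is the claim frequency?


frequency = claims / policies
= 67 / 1291
= 0.0519


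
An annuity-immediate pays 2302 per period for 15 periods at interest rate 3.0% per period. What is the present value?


PV = PMT * (1 - (1+i)^(-n)) / i
= 2302 * (1 - (1+0.03)^(-15)) / 0.03
= 2302 * (1 - 0.641862) / 0.03
= 2302 * 11.937935
= 27481.1266


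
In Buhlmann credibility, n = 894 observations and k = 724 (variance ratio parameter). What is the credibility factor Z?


Z = n / (n + k)
= 894 / (894 + 724)
= 894 / 1618
= 0.5525


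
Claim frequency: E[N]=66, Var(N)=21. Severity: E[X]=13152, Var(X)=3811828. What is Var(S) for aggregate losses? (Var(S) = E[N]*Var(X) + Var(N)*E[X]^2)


Var(S) = E[N]*Var(X) + Var(N)*E[X]^2
= 66*3811828 + 21*13152^2
= 251580648 + 3632477184
= 3.8841e+09


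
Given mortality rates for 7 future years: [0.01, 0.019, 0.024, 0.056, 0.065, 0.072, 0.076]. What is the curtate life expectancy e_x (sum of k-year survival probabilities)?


e_x = sum_{k=1}^{n} k_p_x
k_p_x values:
  1_p_x = 0.99
  2_p_x = 0.97119
  3_p_x = 0.947881
  4_p_x = 0.8948
  5_p_x = 0.836638
  6_p_x = 0.7764
  7_p_x = 0.717394
e_x = 6.1343


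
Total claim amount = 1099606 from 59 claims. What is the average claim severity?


severity = total / number
= 1099606 / 59
= 18637.3898


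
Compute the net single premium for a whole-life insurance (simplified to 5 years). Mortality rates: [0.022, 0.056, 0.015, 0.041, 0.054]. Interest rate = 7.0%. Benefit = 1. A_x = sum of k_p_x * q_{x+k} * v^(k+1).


v = 0.934579
Year 0: k_p_x=1.0, q=0.022, term=0.020561
Year 1: k_p_x=0.978, q=0.056, term=0.047836
Year 2: k_p_x=0.923232, q=0.015, term=0.011304
Year 3: k_p_x=0.909384, q=0.041, term=0.028444
Year 4: k_p_x=0.872099, q=0.054, term=0.033577
A_x = 0.1417


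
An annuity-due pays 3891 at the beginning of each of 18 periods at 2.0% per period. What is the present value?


PV_due = PMT * (1-(1+i)^(-n))/i * (1+i)
PV_immediate = 58333.9936
PV_due = 58333.9936 * 1.02
= 59500.6735


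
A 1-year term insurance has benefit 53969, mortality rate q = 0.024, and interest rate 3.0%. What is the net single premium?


NSP = benefit * q * v
v = 1/(1+i) = 0.970874
NSP = 53969 * 0.024 * 0.970874
= 1257.5301


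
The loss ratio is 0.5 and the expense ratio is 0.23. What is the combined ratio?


Combined ratio = loss ratio + expense ratio
= 0.5 + 0.23
= 0.73


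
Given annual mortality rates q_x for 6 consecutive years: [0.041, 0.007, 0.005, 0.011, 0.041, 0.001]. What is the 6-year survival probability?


p_k = 1 - q_k for each year
Survival = product of (1 - q_k)
= 0.959 * 0.993 * 0.995 * 0.989 * 0.959 * 0.999
= 0.8978


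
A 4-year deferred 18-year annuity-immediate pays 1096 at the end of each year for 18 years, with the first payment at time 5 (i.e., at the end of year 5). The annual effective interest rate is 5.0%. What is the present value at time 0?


PV at time 4 of the 18-year annuity-immediate:
a_n = 1096 * (1-(1+0.05)^(-18))/0.05 = 12811.7872
Discount back 4 years to time 0:
PV = 12811.7872 * (1+0.05)^(-4)
= 12811.7872 * 0.822702
= 10540.2891


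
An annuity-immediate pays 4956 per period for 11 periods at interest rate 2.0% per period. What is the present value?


PV = PMT * (1 - (1+i)^(-n)) / i
= 4956 * (1 - (1+0.02)^(-11)) / 0.02
= 4956 * (1 - 0.804263) / 0.02
= 4956 * 9.786848
= 48503.6189


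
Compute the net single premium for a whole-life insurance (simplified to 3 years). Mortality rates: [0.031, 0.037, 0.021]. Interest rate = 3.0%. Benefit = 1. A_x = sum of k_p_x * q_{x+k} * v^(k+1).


v = 0.970874
Year 0: k_p_x=1.0, q=0.031, term=0.030097
Year 1: k_p_x=0.969, q=0.037, term=0.033795
Year 2: k_p_x=0.933147, q=0.021, term=0.017933
A_x = 0.0818


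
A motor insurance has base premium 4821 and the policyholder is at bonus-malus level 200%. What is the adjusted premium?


adjusted = base * BM_level / 100
= 4821 * 200 / 100
= 4821 * 2.0
= 9642.0


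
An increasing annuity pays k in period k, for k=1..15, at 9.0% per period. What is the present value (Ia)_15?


(Ia)_n = sum_{k=1}^{n} k * v^k, v = 1/(1+i)
v = 0.917431
Sum computed term by term:
(Ia)_15 = 51.8676


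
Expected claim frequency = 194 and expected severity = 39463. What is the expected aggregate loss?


E[S] = E[N] * E[X]
= 194 * 39463
= 7.6558e+06


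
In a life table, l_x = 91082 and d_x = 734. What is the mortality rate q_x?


q_x = d_x / l_x
= 734 / 91082
= 0.0081


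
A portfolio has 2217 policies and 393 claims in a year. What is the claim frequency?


frequency = claims / policies
= 393 / 2217
= 0.1773


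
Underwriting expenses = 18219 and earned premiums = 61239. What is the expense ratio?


Expense ratio = expenses / premiums
= 18219 / 61239
= 0.2975


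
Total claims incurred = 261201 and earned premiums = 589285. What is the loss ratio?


Loss ratio = claims / premiums
= 261201 / 589285
= 0.4433


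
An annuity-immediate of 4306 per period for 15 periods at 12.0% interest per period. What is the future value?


FV = PMT * ((1+i)^n - 1) / i
= 4306 * ((1.12)^15 - 1) / 0.12
= 4306 * (5.473566 - 1) / 0.12
= 160526.4513


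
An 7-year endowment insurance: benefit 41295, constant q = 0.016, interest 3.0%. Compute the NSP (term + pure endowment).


Term component = 3931.5465
Pure endowment = 7_p_x * v^7 * benefit = 0.893235 * 0.813092 * 41295 = 29991.8038
NSP = 33923.3503


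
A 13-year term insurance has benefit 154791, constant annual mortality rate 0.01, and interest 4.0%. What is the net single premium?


NSP = benefit * sum_{k=0}^{n-1} k_p_x * q * v^(k+1)
With constant q=0.01, v=0.961538
Sum = 0.094597
NSP = 154791 * 0.094597
= 14642.7213


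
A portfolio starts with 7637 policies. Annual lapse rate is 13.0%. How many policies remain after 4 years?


remaining = initial * (1 - lapse)^years
= 7637 * (1 - 0.13)^4
= 7637 * 0.572898
= 4375.219


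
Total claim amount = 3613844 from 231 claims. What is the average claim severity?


severity = total / number
= 3613844 / 231
= 15644.3463


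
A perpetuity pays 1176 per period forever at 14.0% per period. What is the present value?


PV = PMT / i
= 1176 / 0.14
= 8400.0


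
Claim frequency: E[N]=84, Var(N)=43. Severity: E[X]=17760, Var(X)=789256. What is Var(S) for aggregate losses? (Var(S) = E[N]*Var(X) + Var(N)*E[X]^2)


Var(S) = E[N]*Var(X) + Var(N)*E[X]^2
= 84*789256 + 43*17760^2
= 66297504 + 13562956800
= 1.3629e+10


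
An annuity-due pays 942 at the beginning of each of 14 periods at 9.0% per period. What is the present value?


PV_due = PMT * (1-(1+i)^(-n))/i * (1+i)
PV_immediate = 7334.5537
PV_due = 7334.5537 * 1.09
= 7994.6635


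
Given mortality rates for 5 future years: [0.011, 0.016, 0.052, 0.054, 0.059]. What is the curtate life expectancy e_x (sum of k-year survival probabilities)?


e_x = sum_{k=1}^{n} k_p_x
k_p_x values:
  1_p_x = 0.989
  2_p_x = 0.973176
  3_p_x = 0.922571
  4_p_x = 0.872752
  5_p_x = 0.82126
e_x = 4.5788


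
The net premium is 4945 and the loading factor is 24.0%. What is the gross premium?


Gross = net * (1 + loading)
= 4945 * (1 + 0.24)
= 4945 * 1.24
= 6131.8


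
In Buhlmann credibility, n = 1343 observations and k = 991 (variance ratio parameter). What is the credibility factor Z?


Z = n / (n + k)
= 1343 / (1343 + 991)
= 1343 / 2334
= 0.5754


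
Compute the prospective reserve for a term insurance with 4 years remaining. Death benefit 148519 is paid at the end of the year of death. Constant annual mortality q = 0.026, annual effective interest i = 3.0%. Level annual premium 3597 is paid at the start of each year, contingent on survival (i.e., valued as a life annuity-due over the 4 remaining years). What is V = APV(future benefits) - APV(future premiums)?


v = 1/(1+i) = 0.970874
APV(future benefits) per unit = sum_{k=0}^{3} k_p_x * q * v^(k+1) = 0.093031
APV(future benefits) = 148519 * 0.093031 = 13816.8365
Life annuity-due factor ä_{x:4} = sum_{k=0}^{3} k_p_x * v^k = 3.68545
APV(future premiums) = 3597 * 3.68545 = 13256.5623
V = 13816.8365 - 13256.5623
= 560.2742


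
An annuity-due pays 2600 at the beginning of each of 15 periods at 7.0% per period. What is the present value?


PV_due = PMT * (1-(1+i)^(-n))/i * (1+i)
PV_immediate = 23680.5764
PV_due = 23680.5764 * 1.07
= 25338.2168


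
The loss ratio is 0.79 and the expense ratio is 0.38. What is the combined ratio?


Combined ratio = loss ratio + expense ratio
= 0.79 + 0.38
= 1.17


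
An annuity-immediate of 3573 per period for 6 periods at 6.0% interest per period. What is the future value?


FV = PMT * ((1+i)^n - 1) / i
= 3573 * ((1.06)^6 - 1) / 0.06
= 3573 * (1.418519 - 1) / 0.06
= 24922.8131


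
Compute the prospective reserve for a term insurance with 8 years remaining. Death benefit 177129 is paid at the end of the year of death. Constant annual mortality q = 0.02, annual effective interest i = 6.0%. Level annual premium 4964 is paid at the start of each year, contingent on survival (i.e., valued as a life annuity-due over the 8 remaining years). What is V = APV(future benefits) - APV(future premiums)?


v = 1/(1+i) = 0.943396
APV(future benefits) per unit = sum_{k=0}^{7} k_p_x * q * v^(k+1) = 0.116555
APV(future benefits) = 177129 * 0.116555 = 20645.304
Life annuity-due factor ä_{x:8} = sum_{k=0}^{7} k_p_x * v^k = 6.177425
APV(future premiums) = 4964 * 6.177425 = 30664.7377
V = 20645.304 - 30664.7377
= -10019.4337


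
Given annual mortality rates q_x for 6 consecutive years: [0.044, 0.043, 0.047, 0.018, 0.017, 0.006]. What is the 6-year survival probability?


p_k = 1 - q_k for each year
Survival = product of (1 - q_k)
= 0.956 * 0.957 * 0.953 * 0.982 * 0.983 * 0.994
= 0.8366


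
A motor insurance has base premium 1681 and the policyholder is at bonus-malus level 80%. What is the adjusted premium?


adjusted = base * BM_level / 100
= 1681 * 80 / 100
= 1681 * 0.8
= 1344.8


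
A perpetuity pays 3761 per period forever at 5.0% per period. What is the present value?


PV = PMT / i
= 3761 / 0.05
= 75220.0


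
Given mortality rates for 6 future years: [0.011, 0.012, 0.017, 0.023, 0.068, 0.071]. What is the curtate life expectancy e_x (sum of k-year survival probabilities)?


e_x = sum_{k=1}^{n} k_p_x
k_p_x values:
  1_p_x = 0.989
  2_p_x = 0.977132
  3_p_x = 0.960521
  4_p_x = 0.938429
  5_p_x = 0.874616
  6_p_x = 0.812518
e_x = 5.5522


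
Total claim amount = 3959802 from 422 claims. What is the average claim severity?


severity = total / number
= 3959802 / 422
= 9383.4171


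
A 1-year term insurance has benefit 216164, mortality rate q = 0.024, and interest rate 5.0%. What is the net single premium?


NSP = benefit * q * v
v = 1/(1+i) = 0.952381
NSP = 216164 * 0.024 * 0.952381
= 4940.8914


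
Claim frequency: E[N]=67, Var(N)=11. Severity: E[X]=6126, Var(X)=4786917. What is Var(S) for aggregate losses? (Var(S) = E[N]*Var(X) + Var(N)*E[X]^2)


Var(S) = E[N]*Var(X) + Var(N)*E[X]^2
= 67*4786917 + 11*6126^2
= 320723439 + 412806636
= 7.3353e+08


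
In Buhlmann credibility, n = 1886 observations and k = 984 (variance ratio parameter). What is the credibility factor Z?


Z = n / (n + k)
= 1886 / (1886 + 984)
= 1886 / 2870
= 0.6571


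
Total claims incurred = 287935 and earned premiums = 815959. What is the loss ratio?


Loss ratio = claims / premiums
= 287935 / 815959
= 0.3529


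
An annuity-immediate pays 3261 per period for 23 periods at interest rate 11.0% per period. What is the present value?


PV = PMT * (1 - (1+i)^(-n)) / i
= 3261 * (1 - (1+0.11)^(-23)) / 0.11
= 3261 * (1 - 0.090693) / 0.11
= 3261 * 8.266432
= 26956.8335


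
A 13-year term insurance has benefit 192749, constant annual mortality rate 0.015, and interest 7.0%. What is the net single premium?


NSP = benefit * sum_{k=0}^{n-1} k_p_x * q * v^(k+1)
With constant q=0.015, v=0.934579
Sum = 0.116304
NSP = 192749 * 0.116304
= 22417.5108


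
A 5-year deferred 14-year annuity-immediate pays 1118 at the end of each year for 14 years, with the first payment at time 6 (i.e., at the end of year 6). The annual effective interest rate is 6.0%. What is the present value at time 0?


PV at time 5 of the 14-year annuity-immediate:
a_n = 1118 * (1-(1+0.06)^(-14))/0.06 = 10391.792
Discount back 5 years to time 0:
PV = 10391.792 * (1+0.06)^(-5)
= 10391.792 * 0.747258
= 7765.3515


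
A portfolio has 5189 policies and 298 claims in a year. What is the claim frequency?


frequency = claims / policies
= 298 / 5189
= 0.0574


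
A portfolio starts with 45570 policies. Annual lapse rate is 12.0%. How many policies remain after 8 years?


remaining = initial * (1 - lapse)^years
= 45570 * (1 - 0.12)^8
= 45570 * 0.359635
= 16388.5453


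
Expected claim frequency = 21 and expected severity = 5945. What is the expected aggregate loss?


E[S] = E[N] * E[X]
= 21 * 5945
= 124845


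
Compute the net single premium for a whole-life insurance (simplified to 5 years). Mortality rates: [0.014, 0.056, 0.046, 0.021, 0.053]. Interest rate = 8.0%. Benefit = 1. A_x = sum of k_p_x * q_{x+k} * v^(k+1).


v = 0.925926
Year 0: k_p_x=1.0, q=0.014, term=0.012963
Year 1: k_p_x=0.986, q=0.056, term=0.047339
Year 2: k_p_x=0.930784, q=0.046, term=0.033989
Year 3: k_p_x=0.887968, q=0.021, term=0.013706
Year 4: k_p_x=0.869321, q=0.053, term=0.031357
A_x = 0.1394


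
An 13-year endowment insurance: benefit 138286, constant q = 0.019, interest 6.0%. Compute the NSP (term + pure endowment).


Term component = 21107.2791
Pure endowment = 13_p_x * v^13 * benefit = 0.779286 * 0.468839 * 138286 = 50524.1554
NSP = 71631.4345


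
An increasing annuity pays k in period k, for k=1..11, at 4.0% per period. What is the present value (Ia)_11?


(Ia)_n = sum_{k=1}^{n} k * v^k, v = 1/(1+i)
v = 0.961538
Sum computed term by term:
(Ia)_11 = 49.1376


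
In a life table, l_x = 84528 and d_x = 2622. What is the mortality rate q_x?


q_x = d_x / l_x
= 2622 / 84528
= 0.031


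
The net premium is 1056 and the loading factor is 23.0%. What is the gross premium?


Gross = net * (1 + loading)
= 1056 * (1 + 0.23)
= 1056 * 1.23
= 1298.88


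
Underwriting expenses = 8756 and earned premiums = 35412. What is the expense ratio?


Expense ratio = expenses / premiums
= 8756 / 35412
= 0.2473


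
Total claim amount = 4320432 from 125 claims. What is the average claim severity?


severity = total / number
= 4320432 / 125
= 34563.456


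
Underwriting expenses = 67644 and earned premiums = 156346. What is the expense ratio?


Expense ratio = expenses / premiums
= 67644 / 156346
= 0.4327


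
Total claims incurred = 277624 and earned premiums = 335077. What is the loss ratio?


Loss ratio = claims / premiums
= 277624 / 335077
= 0.8285


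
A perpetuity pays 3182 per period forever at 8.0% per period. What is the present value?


PV = PMT / i
= 3182 / 0.08
= 39775.0


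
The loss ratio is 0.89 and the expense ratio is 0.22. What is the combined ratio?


Combined ratio = loss ratio + expense ratio
= 0.89 + 0.22
= 1.11


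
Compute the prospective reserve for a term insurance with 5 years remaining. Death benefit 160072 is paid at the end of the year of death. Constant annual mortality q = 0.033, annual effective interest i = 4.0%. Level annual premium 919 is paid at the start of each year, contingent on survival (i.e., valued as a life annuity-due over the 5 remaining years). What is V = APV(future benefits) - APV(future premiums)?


v = 1/(1+i) = 0.961538
APV(future benefits) per unit = sum_{k=0}^{4} k_p_x * q * v^(k+1) = 0.137891
APV(future benefits) = 160072 * 0.137891 = 22072.4164
Life annuity-due factor ä_{x:5} = sum_{k=0}^{4} k_p_x * v^k = 4.345642
APV(future premiums) = 919 * 4.345642 = 3993.6447
V = 22072.4164 - 3993.6447
= 18078.7717


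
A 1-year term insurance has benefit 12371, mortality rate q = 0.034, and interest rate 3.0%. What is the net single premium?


NSP = benefit * q * v
v = 1/(1+i) = 0.970874
NSP = 12371 * 0.034 * 0.970874
= 408.3631


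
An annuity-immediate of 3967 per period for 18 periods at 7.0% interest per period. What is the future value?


FV = PMT * ((1+i)^n - 1) / i
= 3967 * ((1.07)^18 - 1) / 0.07
= 3967 * (3.379932 - 1) / 0.07
= 134874.162


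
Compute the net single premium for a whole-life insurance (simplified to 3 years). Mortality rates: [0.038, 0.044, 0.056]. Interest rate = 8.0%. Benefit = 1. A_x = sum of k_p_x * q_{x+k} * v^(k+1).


v = 0.925926
Year 0: k_p_x=1.0, q=0.038, term=0.035185
Year 1: k_p_x=0.962, q=0.044, term=0.036289
Year 2: k_p_x=0.919672, q=0.056, term=0.040884
A_x = 0.1124


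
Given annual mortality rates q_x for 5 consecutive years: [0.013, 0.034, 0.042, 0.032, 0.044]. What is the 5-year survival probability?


p_k = 1 - q_k for each year
Survival = product of (1 - q_k)
= 0.987 * 0.966 * 0.958 * 0.968 * 0.956
= 0.8453


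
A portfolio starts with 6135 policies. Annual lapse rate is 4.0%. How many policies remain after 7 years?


remaining = initial * (1 - lapse)^years
= 6135 * (1 - 0.04)^7
= 6135 * 0.751447
= 4610.1303


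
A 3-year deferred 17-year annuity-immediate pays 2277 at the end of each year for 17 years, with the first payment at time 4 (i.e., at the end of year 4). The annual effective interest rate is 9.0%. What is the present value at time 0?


PV at time 3 of the 17-year annuity-immediate:
a_n = 2277 * (1-(1+0.09)^(-17))/0.09 = 19453.8486
Discount back 3 years to time 0:
PV = 19453.8486 * (1+0.09)^(-3)
= 19453.8486 * 0.772183
= 15021.9405


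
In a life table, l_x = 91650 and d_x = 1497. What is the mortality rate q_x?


q_x = d_x / l_x
= 1497 / 91650
= 0.0163


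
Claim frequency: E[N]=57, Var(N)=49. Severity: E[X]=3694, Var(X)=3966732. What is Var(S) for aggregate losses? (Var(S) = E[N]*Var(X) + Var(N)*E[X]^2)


Var(S) = E[N]*Var(X) + Var(N)*E[X]^2
= 57*3966732 + 49*3694^2
= 226103724 + 668636164
= 8.9474e+08


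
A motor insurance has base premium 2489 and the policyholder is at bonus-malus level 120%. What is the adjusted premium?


adjusted = base * BM_level / 100
= 2489 * 120 / 100
= 2489 * 1.2
= 2986.8


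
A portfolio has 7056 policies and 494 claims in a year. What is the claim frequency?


frequency = claims / policies
= 494 / 7056
= 0.07


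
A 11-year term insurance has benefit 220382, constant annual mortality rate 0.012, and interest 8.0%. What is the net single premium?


NSP = benefit * sum_{k=0}^{n-1} k_p_x * q * v^(k+1)
With constant q=0.012, v=0.925926
Sum = 0.08145
NSP = 220382 * 0.08145
= 17950.1807


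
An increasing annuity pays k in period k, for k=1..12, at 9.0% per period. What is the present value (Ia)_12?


(Ia)_n = sum_{k=1}^{n} k * v^k, v = 1/(1+i)
v = 0.917431
Sum computed term by term:
(Ia)_12 = 39.3197


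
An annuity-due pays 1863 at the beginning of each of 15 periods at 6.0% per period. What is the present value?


PV_due = PMT * (1-(1+i)^(-n))/i * (1+i)
PV_immediate = 18093.9199
PV_due = 18093.9199 * 1.06
= 19179.5551


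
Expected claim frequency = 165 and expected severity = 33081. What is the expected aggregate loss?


E[S] = E[N] * E[X]
= 165 * 33081
= 5.4584e+06


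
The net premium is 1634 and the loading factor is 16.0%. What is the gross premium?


Gross = net * (1 + loading)
= 1634 * (1 + 0.16)
= 1634 * 1.16
= 1895.44


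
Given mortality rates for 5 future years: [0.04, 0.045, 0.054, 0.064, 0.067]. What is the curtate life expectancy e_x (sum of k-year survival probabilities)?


e_x = sum_{k=1}^{n} k_p_x
k_p_x values:
  1_p_x = 0.96
  2_p_x = 0.9168
  3_p_x = 0.867293
  4_p_x = 0.811786
  5_p_x = 0.757396
e_x = 4.3133


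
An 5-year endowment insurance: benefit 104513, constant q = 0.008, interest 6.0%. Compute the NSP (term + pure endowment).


Term component = 3469.3117
Pure endowment = 5_p_x * v^5 * benefit = 0.960635 * 0.747258 * 104513 = 75023.8503
NSP = 78493.162


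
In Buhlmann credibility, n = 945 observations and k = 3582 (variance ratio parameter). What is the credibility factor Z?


Z = n / (n + k)
= 945 / (945 + 3582)
= 945 / 4527
= 0.2087


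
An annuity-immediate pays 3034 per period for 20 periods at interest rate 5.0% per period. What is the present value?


PV = PMT * (1 - (1+i)^(-n)) / i
= 3034 * (1 - (1+0.05)^(-20)) / 0.05
= 3034 * (1 - 0.376889) / 0.05
= 3034 * 12.46221
= 37810.3462


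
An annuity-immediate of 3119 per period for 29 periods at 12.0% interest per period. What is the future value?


FV = PMT * ((1+i)^n - 1) / i
= 3119 * ((1.12)^29 - 1) / 0.12
= 3119 * (26.74993 - 1) / 0.12
= 669283.6093


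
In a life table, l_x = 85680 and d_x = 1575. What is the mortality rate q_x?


q_x = d_x / l_x
= 1575 / 85680
= 0.0184


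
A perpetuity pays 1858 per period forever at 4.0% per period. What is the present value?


PV = PMT / i
= 1858 / 0.04
= 46450.0


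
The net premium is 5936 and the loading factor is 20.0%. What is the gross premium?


Gross = net * (1 + loading)
= 5936 * (1 + 0.2)
= 5936 * 1.2
= 7123.2


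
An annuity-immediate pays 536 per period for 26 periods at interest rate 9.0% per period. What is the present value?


PV = PMT * (1 - (1+i)^(-n)) / i
= 536 * (1 - (1+0.09)^(-26)) / 0.09
= 536 * (1 - 0.106393) / 0.09
= 536 * 9.928972
= 5321.9291


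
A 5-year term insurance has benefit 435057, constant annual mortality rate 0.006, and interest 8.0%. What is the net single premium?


NSP = benefit * sum_{k=0}^{n-1} k_p_x * q * v^(k+1)
With constant q=0.006, v=0.925926
Sum = 0.023692
NSP = 435057 * 0.023692
= 10307.535


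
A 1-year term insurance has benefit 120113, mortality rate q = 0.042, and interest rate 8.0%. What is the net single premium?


NSP = benefit * q * v
v = 1/(1+i) = 0.925926
NSP = 120113 * 0.042 * 0.925926
= 4671.0611


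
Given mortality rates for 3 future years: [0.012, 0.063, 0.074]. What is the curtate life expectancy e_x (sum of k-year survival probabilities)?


e_x = sum_{k=1}^{n} k_p_x
k_p_x values:
  1_p_x = 0.988
  2_p_x = 0.925756
  3_p_x = 0.85725
e_x = 2.771


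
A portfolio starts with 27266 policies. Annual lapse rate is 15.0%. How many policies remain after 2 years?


remaining = initial * (1 - lapse)^years
= 27266 * (1 - 0.15)^2
= 27266 * 0.7225
= 19699.685


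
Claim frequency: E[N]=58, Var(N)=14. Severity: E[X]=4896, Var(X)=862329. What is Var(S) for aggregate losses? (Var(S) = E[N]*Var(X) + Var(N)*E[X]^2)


Var(S) = E[N]*Var(X) + Var(N)*E[X]^2
= 58*862329 + 14*4896^2
= 50015082 + 335591424
= 3.8561e+08


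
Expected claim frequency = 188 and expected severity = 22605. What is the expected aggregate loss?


E[S] = E[N] * E[X]
= 188 * 22605
= 4.2497e+06


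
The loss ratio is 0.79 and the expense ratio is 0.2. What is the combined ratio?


Combined ratio = loss ratio + expense ratio
= 0.79 + 0.2
= 0.99


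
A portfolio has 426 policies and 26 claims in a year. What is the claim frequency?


frequency = claims / policies
= 26 / 426
= 0.061


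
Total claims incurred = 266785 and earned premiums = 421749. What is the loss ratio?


Loss ratio = claims / premiums
= 266785 / 421749
= 0.6326


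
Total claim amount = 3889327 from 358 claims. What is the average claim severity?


severity = total / number
= 3889327 / 358
= 10864.0419


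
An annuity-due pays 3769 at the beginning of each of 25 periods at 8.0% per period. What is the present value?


PV_due = PMT * (1-(1+i)^(-n))/i * (1+i)
PV_immediate = 40233.2315
PV_due = 40233.2315 * 1.08
= 43451.89


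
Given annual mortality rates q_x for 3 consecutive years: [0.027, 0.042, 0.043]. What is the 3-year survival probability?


p_k = 1 - q_k for each year
Survival = product of (1 - q_k)
= 0.973 * 0.958 * 0.957
= 0.8921


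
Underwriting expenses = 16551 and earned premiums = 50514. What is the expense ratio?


Expense ratio = expenses / premiums
= 16551 / 50514
= 0.3277


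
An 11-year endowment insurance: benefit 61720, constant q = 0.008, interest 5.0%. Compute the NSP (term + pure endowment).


Term component = 3956.5757
Pure endowment = 11_p_x * v^11 * benefit = 0.915437 * 0.584679 * 61720 = 33034.8258
NSP = 36991.4016


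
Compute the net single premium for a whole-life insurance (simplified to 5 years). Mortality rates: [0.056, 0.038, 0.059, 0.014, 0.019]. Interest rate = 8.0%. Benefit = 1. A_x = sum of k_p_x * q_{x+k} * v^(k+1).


v = 0.925926
Year 0: k_p_x=1.0, q=0.056, term=0.051852
Year 1: k_p_x=0.944, q=0.038, term=0.030754
Year 2: k_p_x=0.908128, q=0.059, term=0.042533
Year 3: k_p_x=0.854548, q=0.014, term=0.008794
Year 4: k_p_x=0.842585, q=0.019, term=0.010896
A_x = 0.1448


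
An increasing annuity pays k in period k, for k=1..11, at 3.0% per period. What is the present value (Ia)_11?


(Ia)_n = sum_{k=1}^{n} k * v^k, v = 1/(1+i)
v = 0.970874
Sum computed term by term:
(Ia)_11 = 52.7856


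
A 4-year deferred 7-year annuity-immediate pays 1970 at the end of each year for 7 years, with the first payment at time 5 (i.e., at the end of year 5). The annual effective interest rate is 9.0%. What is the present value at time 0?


PV at time 4 of the 7-year annuity-immediate:
a_n = 1970 * (1-(1+0.09)^(-7))/0.09 = 9914.9171
Discount back 4 years to time 0:
PV = 9914.9171 * (1+0.09)^(-4)
= 9914.9171 * 0.708425
= 7023.9772


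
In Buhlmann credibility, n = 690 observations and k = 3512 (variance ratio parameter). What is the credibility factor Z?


Z = n / (n + k)
= 690 / (690 + 3512)
= 690 / 4202
= 0.1642


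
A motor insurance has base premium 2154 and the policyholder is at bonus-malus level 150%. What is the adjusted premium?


adjusted = base * BM_level / 100
= 2154 * 150 / 100
= 2154 * 1.5
= 3231.0


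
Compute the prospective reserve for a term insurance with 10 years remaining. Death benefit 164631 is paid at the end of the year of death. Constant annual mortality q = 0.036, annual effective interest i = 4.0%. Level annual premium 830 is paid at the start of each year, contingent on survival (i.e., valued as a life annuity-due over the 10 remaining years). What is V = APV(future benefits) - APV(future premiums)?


v = 1/(1+i) = 0.961538
APV(future benefits) per unit = sum_{k=0}^{9} k_p_x * q * v^(k+1) = 0.251902
APV(future benefits) = 164631 * 0.251902 = 41470.9499
Life annuity-due factor ä_{x:10} = sum_{k=0}^{9} k_p_x * v^k = 7.277181
APV(future premiums) = 830 * 7.277181 = 6040.0606
V = 41470.9499 - 6040.0606
= 35430.8893


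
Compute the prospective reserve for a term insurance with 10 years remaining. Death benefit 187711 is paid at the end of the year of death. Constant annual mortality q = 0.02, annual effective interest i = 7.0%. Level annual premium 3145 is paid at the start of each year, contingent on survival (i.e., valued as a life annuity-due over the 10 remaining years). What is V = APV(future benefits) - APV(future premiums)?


v = 1/(1+i) = 0.934579
APV(future benefits) per unit = sum_{k=0}^{9} k_p_x * q * v^(k+1) = 0.12992
APV(future benefits) = 187711 * 0.12992 = 24387.4806
Life annuity-due factor ä_{x:10} = sum_{k=0}^{9} k_p_x * v^k = 6.950739
APV(future premiums) = 3145 * 6.950739 = 21860.0749
V = 24387.4806 - 21860.0749
= 2527.4057


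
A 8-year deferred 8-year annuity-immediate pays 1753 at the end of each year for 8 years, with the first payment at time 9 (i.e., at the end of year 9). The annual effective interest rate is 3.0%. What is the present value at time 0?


PV at time 8 of the 8-year annuity-immediate:
a_n = 1753 * (1-(1+0.03)^(-8))/0.03 = 12305.5204
Discount back 8 years to time 0:
PV = 12305.5204 * (1+0.03)^(-8)
= 12305.5204 * 0.789409
= 9714.0914


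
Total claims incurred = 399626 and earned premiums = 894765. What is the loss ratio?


Loss ratio = claims / premiums
= 399626 / 894765
= 0.4466


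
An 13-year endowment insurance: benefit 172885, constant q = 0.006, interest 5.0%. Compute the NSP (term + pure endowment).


Term component = 9439.2774
Pure endowment = 13_p_x * v^13 * benefit = 0.924747 * 0.530321 * 172885 = 84785.0779
NSP = 94224.3553


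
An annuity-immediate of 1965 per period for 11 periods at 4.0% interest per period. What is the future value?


FV = PMT * ((1+i)^n - 1) / i
= 1965 * ((1.04)^11 - 1) / 0.04
= 1965 * (1.539454 - 1) / 0.04
= 26500.6805


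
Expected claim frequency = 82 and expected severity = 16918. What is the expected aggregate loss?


E[S] = E[N] * E[X]
= 82 * 16918
= 1.3873e+06


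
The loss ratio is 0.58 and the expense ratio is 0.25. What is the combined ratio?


Combined ratio = loss ratio + expense ratio
= 0.58 + 0.25
= 0.83


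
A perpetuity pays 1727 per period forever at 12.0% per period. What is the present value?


PV = PMT / i
= 1727 / 0.12
= 14391.6667


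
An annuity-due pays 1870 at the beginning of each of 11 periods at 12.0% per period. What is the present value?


PV_due = PMT * (1-(1+i)^(-n))/i * (1+i)
PV_immediate = 11103.4974
PV_due = 11103.4974 * 1.12
= 12435.9171


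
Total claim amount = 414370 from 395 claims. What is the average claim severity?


severity = total / number
= 414370 / 395
= 1049.038


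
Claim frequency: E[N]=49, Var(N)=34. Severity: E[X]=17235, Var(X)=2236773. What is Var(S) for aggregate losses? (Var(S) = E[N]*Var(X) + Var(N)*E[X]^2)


Var(S) = E[N]*Var(X) + Var(N)*E[X]^2
= 49*2236773 + 34*17235^2
= 109601877 + 10099537650
= 1.0209e+10


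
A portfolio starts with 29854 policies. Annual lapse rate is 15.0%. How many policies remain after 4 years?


remaining = initial * (1 - lapse)^years
= 29854 * (1 - 0.15)^4
= 29854 * 0.522006
= 15583.9746
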